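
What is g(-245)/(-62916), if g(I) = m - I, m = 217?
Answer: -11/1498 ≈ -0.0073431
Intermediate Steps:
g(I) = 217 - I
g(-245)/(-62916) = (217 - 1*(-245))/(-62916) = (217 + 245)*(-1/62916) = 462*(-1/62916) = -11/1498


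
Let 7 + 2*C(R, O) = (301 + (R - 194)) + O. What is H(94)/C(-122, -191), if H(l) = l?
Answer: -188/213 ≈ -0.88263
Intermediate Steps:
C(R, O) = 50 + O/2 + R/2 (C(R, O) = -7/2 + ((301 + (R - 194)) + O)/2 = -7/2 + ((301 + (-194 + R)) + O)/2 = -7/2 + ((107 + R) + O)/2 = -7/2 + (107 + O + R)/2 = -7/2 + (107/2 + O/2 + R/2) = 50 + O/2 + R/2)
H(94)/C(-122, -191) = 94/(50 + (½)*(-191) + (½)*(-122)) = 94/(50 - 191/2 - 61) = 94/(-213/2) = 94*(-2/213) = -188/213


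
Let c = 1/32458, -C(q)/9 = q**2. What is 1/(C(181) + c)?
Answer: -32458/9570208841 ≈ -3.3916e-6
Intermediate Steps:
C(q) = -9*q**2
c = 1/32458 ≈ 3.0809e-5
1/(C(181) + c) = 1/(-9*181**2 + 1/32458) = 1/(-9*32761 + 1/32458) = 1/(-294849 + 1/32458) = 1/(-9570208841/32458) = -32458/9570208841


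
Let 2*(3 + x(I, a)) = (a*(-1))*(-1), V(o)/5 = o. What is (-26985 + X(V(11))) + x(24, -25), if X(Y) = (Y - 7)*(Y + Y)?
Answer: -43441/2 ≈ -21721.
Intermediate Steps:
V(o) = 5*o
X(Y) = 2*Y*(-7 + Y) (X(Y) = (-7 + Y)*(2*Y) = 2*Y*(-7 + Y))
x(I, a) = -3 + a/2 (x(I, a) = -3 + ((a*(-1))*(-1))/2 = -3 + (-a*(-1))/2 = -3 + a/2)
(-26985 + X(V(11))) + x(24, -25) = (-26985 + 2*(5*11)*(-7 + 5*11)) + (-3 + (1/2)*(-25)) = (-26985 + 2*55*(-7 + 55)) + (-3 - 25/2) = (-26985 + 2*55*48) - 31/2 = (-26985 + 5280) - 31/2 = -21705 - 31/2 = -43441/2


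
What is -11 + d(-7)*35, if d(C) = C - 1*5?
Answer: -431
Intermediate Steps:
d(C) = -5 + C (d(C) = C - 5 = -5 + C)
-11 + d(-7)*35 = -11 + (-5 - 7)*35 = -11 - 12*35 = -11 - 420 = -431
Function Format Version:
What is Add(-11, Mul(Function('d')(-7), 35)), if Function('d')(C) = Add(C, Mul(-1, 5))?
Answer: -431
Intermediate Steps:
Function('d')(C) = Add(-5, C) (Function('d')(C) = Add(C, -5) = Add(-5, C))
Add(-11, Mul(Function('d')(-7), 35)) = Add(-11, Mul(Add(-5, -7), 35)) = Add(-11, Mul(-12, 35)) = Add(-11, -420) = -431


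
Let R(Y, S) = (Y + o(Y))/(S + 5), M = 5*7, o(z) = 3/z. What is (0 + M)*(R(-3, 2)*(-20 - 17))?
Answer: 740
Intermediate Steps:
M = 35
R(Y, S) = (Y + 3/Y)/(5 + S) (R(Y, S) = (Y + 3/Y)/(S + 5) = (Y + 3/Y)/(5 + S))
(0 + M)*(R(-3, 2)*(-20 - 17)) = (0 + 35)*(((3 + (-3)²)/((-3)*(5 + 2)))*(-20 - 17)) = 35*(-⅓*(3 + 9)/7*(-37)) = 35*(-⅓*⅐*12*(-37)) = 35*(-4/7*(-37)) = 35*(148/7) = 740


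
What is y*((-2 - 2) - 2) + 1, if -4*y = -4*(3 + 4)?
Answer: -41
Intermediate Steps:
y = 7 (y = -(-1)*(3 + 4) = -(-1)*7 = -¼*(-28) = 7)
y*((-2 - 2) - 2) + 1 = 7*((-2 - 2) - 2) + 1 = 7*(-4 - 2) + 1 = 7*(-6) + 1 = -42 + 1 = -41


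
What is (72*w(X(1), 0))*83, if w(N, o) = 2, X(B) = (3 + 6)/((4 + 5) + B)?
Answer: 11952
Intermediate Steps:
X(B) = 9/(9 + B)
(72*w(X(1), 0))*83 = (72*2)*83 = 144*83 = 11952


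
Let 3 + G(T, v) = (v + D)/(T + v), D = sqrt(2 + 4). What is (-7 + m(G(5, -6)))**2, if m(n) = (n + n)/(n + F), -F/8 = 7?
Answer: 398117665/7856809 - 4469024*sqrt(6)/7856809 ≈ 49.278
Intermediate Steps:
F = -56 (F = -8*7 = -56)
D = sqrt(6) ≈ 2.4495
G(T, v) = -3 + (v + sqrt(6))/(T + v)
m(n) = 2*n/(-56 + n) (m(n) = (n + n)/(n - 56) = (2*n)/(-56 + n) = 2*n/(-56 + n))
(-7 + m(G(5, -6)))**2 = (-7 + 2*((sqrt(6) - 3*5 - 2*(-6))/(5 - 6))/(-56 + (sqrt(6) - 3*5 - 2*(-6))/(5 - 6)))**2 = (-7 + 2*((sqrt(6) - 15 + 12)/(-1))/(-56 + (sqrt(6) - 15 + 12)/(-1)))**2 = (-7 + 2*(-(-3 + sqrt(6)))/(-56 - (-3 + sqrt(6))))**2 = (-7 + 2*(3 - sqrt(6))/(-56 + (3 - sqrt(6))))**2 = (-7 + 2*(3 - sqrt(6))/(-53 - sqrt(6)))**2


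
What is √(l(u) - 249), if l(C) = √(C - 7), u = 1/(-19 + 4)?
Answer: √(-56025 + 15*I*√1590)/15 ≈ 0.084231 + 15.78*I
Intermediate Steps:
u = -1/15 (u = 1/(-15) = -1/15 ≈ -0.066667)
l(C) = √(-7 + C)
√(l(u) - 249) = √(√(-7 - 1/15) - 249) = √(√(-106/15) - 249) = √(I*√1590/15 - 249) = √(-249 + I*√1590/15)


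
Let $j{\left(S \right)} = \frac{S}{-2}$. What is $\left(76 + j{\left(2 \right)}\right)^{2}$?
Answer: $5625$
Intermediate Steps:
$j{\left(S \right)} = - \frac{S}{2}$ ($j{\left(S \right)} = S \left(- \frac{1}{2}\right) = - \frac{S}{2}$)
$\left(76 + j{\left(2 \right)}\right)^{2} = \left(76 - 1\right)^{2} = 75^{2} = 5625$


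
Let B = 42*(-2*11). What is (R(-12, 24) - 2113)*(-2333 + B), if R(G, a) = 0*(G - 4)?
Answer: 6882041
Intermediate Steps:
R(G, a) = 0 (R(G, a) = 0*(-4 + G) = 0)
B = -924 (B = 42*(-22) = -924)
(R(-12, 24) - 2113)*(-2333 + B) = (0 - 2113)*(-2333 - 924) = -2113*(-3257) = 6882041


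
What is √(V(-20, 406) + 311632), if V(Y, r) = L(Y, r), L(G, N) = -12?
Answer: 2*√77905 ≈ 558.23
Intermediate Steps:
V(Y, r) = -12
√(V(-20, 406) + 311632) = √(-12 + 311632) = √311620 = 2*√77905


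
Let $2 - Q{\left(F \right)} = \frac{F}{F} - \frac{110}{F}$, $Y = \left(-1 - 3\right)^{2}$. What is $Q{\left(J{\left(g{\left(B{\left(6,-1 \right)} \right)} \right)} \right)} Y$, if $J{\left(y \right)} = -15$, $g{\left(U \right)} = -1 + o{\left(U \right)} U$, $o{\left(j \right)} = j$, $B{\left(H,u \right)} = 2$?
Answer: $- \frac{304}{3} \approx -101.33$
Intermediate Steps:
$g{\left(U \right)} = -1 + U^{2}$ ($g{\left(U \right)} = -1 + U U = -1 + U^{2}$)
$Y = 16$ ($Y = \left(-4\right)^{2} = 16$)
$Q{\left(F \right)} = 1 + \frac{110}{F}$ ($Q{\left(F \right)} = 2 - \left(\frac{F}{F} - \frac{110}{F}\right) = 2 - \left(1 - \frac{110}{F}\right) = 1 + \frac{110}{F}$)
$Q{\left(J{\left(g{\left(B{\left(6,-1 \right)} \right)} \right)} \right)} Y = \frac{110 - 15}{-15} \cdot 16 = \left(- \frac{1}{15}\right) 95 \cdot 16 = \left(- \frac{19}{3}\right) 16 = - \frac{304}{3}$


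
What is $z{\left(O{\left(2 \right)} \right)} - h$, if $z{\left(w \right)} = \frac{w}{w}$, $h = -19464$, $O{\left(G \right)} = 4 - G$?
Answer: $19465$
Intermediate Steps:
$z{\left(w \right)} = 1$
$z{\left(O{\left(2 \right)} \right)} - h = 1 - -19464 = 1 + 19464 = 19465$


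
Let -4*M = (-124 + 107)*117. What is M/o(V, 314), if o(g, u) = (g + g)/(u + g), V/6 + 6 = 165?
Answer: 70057/212 ≈ 330.46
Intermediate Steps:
V = 954 (V = -36 + 6*165 = -36 + 990 = 954)
M = 1989/4 (M = -(-124 + 107)*117/4 = -(-17)*117/4 = -¼*(-1989) = 1989/4 ≈ 497.25)
o(g, u) = 2*g/(g + u) (o(g, u) = (2*g)/(g + u) = 2*g/(g + u))
M/o(V, 314) = 1989/(4*((2*954/(954 + 314)))) = 1989/(4*((2*954/1268))) = 1989/(4*((2*954*(1/1268)))) = 1989/(4*(477/317)) = (1989/4)*(317/477) = 70057/212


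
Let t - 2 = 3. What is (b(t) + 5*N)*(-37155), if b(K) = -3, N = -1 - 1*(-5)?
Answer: -631635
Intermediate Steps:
t = 5 (t = 2 + 3 = 5)
N = 4 (N = -1 + 5 = 4)
(b(t) + 5*N)*(-37155) = (-3 + 5*4)*(-37155) = (-3 + 20)*(-37155) = 17*(-37155) = -631635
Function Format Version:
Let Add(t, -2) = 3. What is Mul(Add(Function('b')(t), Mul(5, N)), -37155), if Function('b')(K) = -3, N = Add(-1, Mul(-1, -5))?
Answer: -631635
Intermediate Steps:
t = 5 (t = Add(2, 3) = 5)
N = 4 (N = Add(-1, 5) = 4)
Mul(Add(Function('b')(t), Mul(5, N)), -37155) = Mul(Add(-3, Mul(5, 4)), -37155) = Mul(Add(-3, 20), -37155) = Mul(17, -37155) = -631635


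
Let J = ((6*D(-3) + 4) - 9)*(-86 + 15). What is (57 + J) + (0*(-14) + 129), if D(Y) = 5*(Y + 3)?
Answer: 541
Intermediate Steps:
D(Y) = 15 + 5*Y (D(Y) = 5*(3 + Y) = 15 + 5*Y)
J = 355 (J = ((6*(15 + 5*(-3)) + 4) - 9)*(-86 + 15) = ((6*(15 - 15) + 4) - 9)*(-71) = ((6*0 + 4) - 9)*(-71) = ((0 + 4) - 9)*(-71) = (4 - 9)*(-71) = -5*(-71) = 355)
(57 + J) + (0*(-14) + 129) = (57 + 355) + (0*(-14) + 129) = 412 + (0 + 129) = 412 + 129 = 541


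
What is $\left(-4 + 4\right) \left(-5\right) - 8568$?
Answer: $-8568$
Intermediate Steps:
$\left(-4 + 4\right) \left(-5\right) - 8568 = 0 \left(-5\right) - 8568 = 0 - 8568 = -8568$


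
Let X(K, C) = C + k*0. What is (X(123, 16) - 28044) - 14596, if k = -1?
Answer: -42624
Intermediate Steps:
X(K, C) = C (X(K, C) = C - 1*0 = C + 0 = C)
(X(123, 16) - 28044) - 14596 = (16 - 28044) - 14596 = -28028 - 14596 = -42624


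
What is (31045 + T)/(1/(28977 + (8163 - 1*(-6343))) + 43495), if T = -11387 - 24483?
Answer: -209805475/1891293086 ≈ -0.11093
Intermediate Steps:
T = -35870
(31045 + T)/(1/(28977 + (8163 - 1*(-6343))) + 43495) = (31045 - 35870)/(1/(28977 + (8163 - 1*(-6343))) + 43495) = -4825/(1/(28977 + (8163 + 6343)) + 43495) = -4825/(1/(28977 + 14506) + 43495) = -4825/(1/43483 + 43495) = -4825/1891293086/43483 = -4825*43483/1891293086 = -209805475/1891293086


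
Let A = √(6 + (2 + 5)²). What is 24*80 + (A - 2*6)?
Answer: 1908 + √55 ≈ 1915.4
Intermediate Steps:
A = √55 (A = √(6 + 7²) = √(6 + 49) = √55 ≈ 7.4162)
24*80 + (A - 2*6) = 24*80 + (√55 - 2*6) = 1920 + (√55 - 12) = 1920 + (-12 + √55) = 1908 + √55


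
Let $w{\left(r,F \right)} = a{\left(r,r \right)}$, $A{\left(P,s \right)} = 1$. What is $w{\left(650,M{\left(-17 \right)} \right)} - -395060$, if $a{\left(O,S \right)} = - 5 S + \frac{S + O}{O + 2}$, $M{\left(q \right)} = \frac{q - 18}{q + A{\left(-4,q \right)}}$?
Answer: $\frac{63865355}{163} \approx 3.9181 \cdot 10^{5}$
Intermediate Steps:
$M{\left(q \right)} = \frac{-18 + q}{1 + q}$ ($M{\left(q \right)} = \frac{q - 18}{q + 1} = \frac{-18 + q}{1 + q}$)
$a{\left(O,S \right)} = - 5 S + \frac{O + S}{2 + O}$
$w{\left(r,F \right)} = \frac{- 8 r - 5 r^{2}}{2 + r}$ ($w{\left(r,F \right)} = \frac{r - 9 r - 5 r r}{2 + r} = \frac{r - 9 r - 5 r^{2}}{2 + r} = \frac{- 8 r - 5 r^{2}}{2 + r}$)
$w{\left(650,M{\left(-17 \right)} \right)} - -395060 = \frac{650 \left(-8 - 3250\right)}{2 + 650} - -395060 = \frac{650 \left(-8 - 3250\right)}{652} + 395060 = 650 \cdot \frac{1}{652} \left(-3258\right) + 395060 = - \frac{529425}{163} + 395060 = \frac{63865355}{163}$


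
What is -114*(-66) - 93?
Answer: 7431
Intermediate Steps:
-114*(-66) - 93 = 7524 - 93 = 7431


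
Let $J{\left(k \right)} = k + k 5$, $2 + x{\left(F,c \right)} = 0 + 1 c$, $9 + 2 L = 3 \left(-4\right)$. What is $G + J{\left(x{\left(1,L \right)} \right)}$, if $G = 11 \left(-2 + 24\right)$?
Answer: $167$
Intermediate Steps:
$L = - \frac{21}{2}$ ($L = - \frac{9}{2} + \frac{3 \left(-4\right)}{2} = - \frac{9}{2} + \frac{1}{2} \left(-12\right) = - \frac{9}{2} - 6 = - \frac{21}{2} \approx -10.5$)
$x{\left(F,c \right)} = -2 + c$ ($x{\left(F,c \right)} = -2 + \left(0 + 1 c\right) = -2 + \left(0 + c\right) = -2 + c$)
$J{\left(k \right)} = 6 k$ ($J{\left(k \right)} = k + 5 k = 6 k$)
$G = 242$ ($G = 11 \cdot 22 = 242$)
$G + J{\left(x{\left(1,L \right)} \right)} = 242 + 6 \left(-2 - \frac{21}{2}\right) = 242 + 6 \left(- \frac{25}{2}\right) = 242 - 75 = 167$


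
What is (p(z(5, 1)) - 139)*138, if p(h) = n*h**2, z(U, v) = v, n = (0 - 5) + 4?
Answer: -19320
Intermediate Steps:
n = -1 (n = -5 + 4 = -1)
p(h) = -h**2
(p(z(5, 1)) - 139)*138 = (-1*1**2 - 139)*138 = (-1*1 - 139)*138 = (-1 - 139)*138 = -140*138 = -19320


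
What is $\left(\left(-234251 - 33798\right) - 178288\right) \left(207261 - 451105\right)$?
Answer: $108836599428$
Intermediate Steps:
$\left(\left(-234251 - 33798\right) - 178288\right) \left(207261 - 451105\right) = \left(\left(-234251 - 33798\right) - 178288\right) \left(-243844\right) = \left(-268049 - 178288\right) \left(-243844\right) = \left(-446337\right) \left(-243844\right) = 108836599428$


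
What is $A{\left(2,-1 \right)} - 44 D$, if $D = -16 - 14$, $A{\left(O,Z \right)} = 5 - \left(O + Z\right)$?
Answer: $1324$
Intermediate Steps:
$A{\left(O,Z \right)} = 5 - O - Z$ ($A{\left(O,Z \right)} = 5 - \left(O + Z\right) = 5 - O - Z$)
$D = -30$
$A{\left(2,-1 \right)} - 44 D = \left(5 - 2 - -1\right) - -1320 = \left(5 - 2 + 1\right) + 1320 = 4 + 1320 = 1324$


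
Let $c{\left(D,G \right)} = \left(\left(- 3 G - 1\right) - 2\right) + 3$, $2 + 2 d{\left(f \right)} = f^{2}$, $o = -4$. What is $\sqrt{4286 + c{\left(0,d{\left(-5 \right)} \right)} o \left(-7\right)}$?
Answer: $2 \sqrt{830} \approx 57.619$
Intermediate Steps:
$d{\left(f \right)} = -1 + \frac{f^{2}}{2}$
$c{\left(D,G \right)} = - 3 G$ ($c{\left(D,G \right)} = \left(\left(-1 - 3 G\right) - 2\right) + 3 = \left(-3 - 3 G\right) + 3 = - 3 G$)
$\sqrt{4286 + c{\left(0,d{\left(-5 \right)} \right)} o \left(-7\right)} = \sqrt{4286 + - 3 \left(-1 + \frac{\left(-5\right)^{2}}{2}\right) \left(-4\right) \left(-7\right)} = \sqrt{4286 + - 3 \left(-1 + \frac{1}{2} \cdot 25\right) \left(-4\right) \left(-7\right)} = \sqrt{4286 + - 3 \left(-1 + \frac{25}{2}\right) \left(-4\right) \left(-7\right)} = \sqrt{4286 + \left(-3\right) \frac{23}{2} \left(-4\right) \left(-7\right)} = \sqrt{4286 + \left(- \frac{69}{2}\right) \left(-4\right) \left(-7\right)} = \sqrt{4286 + 138 \left(-7\right)} = \sqrt{4286 - 966} = \sqrt{3320} = 2 \sqrt{830}$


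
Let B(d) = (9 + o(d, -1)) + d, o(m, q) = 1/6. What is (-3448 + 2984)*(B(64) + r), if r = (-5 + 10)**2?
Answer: -136648/3 ≈ -45549.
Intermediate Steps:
o(m, q) = 1/6
r = 25 (r = 5**2 = 25)
B(d) = 55/6 + d (B(d) = (9 + 1/6) + d = 55/6 + d)
(-3448 + 2984)*(B(64) + r) = (-3448 + 2984)*((55/6 + 64) + 25) = -464*(439/6 + 25) = -464*589/6 = -136648/3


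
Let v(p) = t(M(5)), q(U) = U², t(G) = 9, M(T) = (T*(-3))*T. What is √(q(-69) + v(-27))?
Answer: 3*√530 ≈ 69.065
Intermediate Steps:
M(T) = -3*T² (M(T) = (-3*T)*T = -3*T²)
v(p) = 9
√(q(-69) + v(-27)) = √((-69)² + 9) = √(4761 + 9) = √4770 = 3*√530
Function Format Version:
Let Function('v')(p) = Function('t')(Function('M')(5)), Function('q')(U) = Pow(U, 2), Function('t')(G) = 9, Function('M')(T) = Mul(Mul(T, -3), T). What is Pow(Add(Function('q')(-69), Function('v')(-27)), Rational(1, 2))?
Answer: Mul(3, Pow(530, Rational(1, 2))) ≈ 69.065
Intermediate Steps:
Function('M')(T) = Mul(-3, Pow(T, 2)) (Function('M')(T) = Mul(Mul(-3, T), T) = Mul(-3, Pow(T, 2)))
Function('v')(p) = 9
Pow(Add(Function('q')(-69), Function('v')(-27)), Rational(1, 2)) = Pow(Add(Pow(-69, 2), 9), Rational(1, 2)) = Pow(Add(4761, 9), Rational(1, 2)) = Pow(4770, Rational(1, 2)) = Mul(3, Pow(530, Rational(1, 2)))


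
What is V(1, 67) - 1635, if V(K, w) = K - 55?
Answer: -1689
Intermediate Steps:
V(K, w) = -55 + K
V(1, 67) - 1635 = (-55 + 1) - 1635 = -54 - 1635 = -1689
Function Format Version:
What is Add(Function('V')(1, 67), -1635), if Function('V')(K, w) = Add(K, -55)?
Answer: -1689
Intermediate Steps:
Function('V')(K, w) = Add(-55, K)
Add(Function('V')(1, 67), -1635) = Add(Add(-55, 1), -1635) = Add(-54, -1635) = -1689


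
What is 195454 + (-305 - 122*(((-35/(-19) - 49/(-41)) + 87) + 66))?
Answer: 137191605/779 ≈ 1.7611e+5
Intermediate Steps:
195454 + (-305 - 122*(((-35/(-19) - 49/(-41)) + 87) + 66)) = 195454 + (-305 - 122*(((-35*(-1/19) - 49*(-1/41)) + 87) + 66)) = 195454 + (-305 - 122*(((35/19 + 49/41) + 87) + 66)) = 195454 + (-305 - 122*((2366/779 + 87) + 66)) = 195454 + (-305 - 122*(70139/779 + 66)) = 195454 + (-305 - 122*121553/779) = 195454 + (-305 - 14829466/779) = 195454 - 15067061/779 = 137191605/779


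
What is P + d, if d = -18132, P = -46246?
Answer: -64378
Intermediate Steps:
P + d = -46246 - 18132 = -64378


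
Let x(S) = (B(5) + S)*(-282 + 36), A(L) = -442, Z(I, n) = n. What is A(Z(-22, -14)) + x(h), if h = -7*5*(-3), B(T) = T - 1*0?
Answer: -27502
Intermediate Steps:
B(T) = T (B(T) = T + 0 = T)
h = 105 (h = -35*(-3) = 105)
x(S) = -1230 - 246*S (x(S) = (5 + S)*(-282 + 36) = (5 + S)*(-246) = -1230 - 246*S)
A(Z(-22, -14)) + x(h) = -442 + (-1230 - 246*105) = -442 + (-1230 - 25830) = -442 - 27060 = -27502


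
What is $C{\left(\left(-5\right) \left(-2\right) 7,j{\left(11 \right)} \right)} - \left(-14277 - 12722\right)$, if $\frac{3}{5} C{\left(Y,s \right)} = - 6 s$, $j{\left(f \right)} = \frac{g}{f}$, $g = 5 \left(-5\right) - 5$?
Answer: $\frac{297289}{11} \approx 27026.0$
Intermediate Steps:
$g = -30$ ($g = -25 - 5 = -30$)
$j{\left(f \right)} = - \frac{30}{f}$
$C{\left(Y,s \right)} = - 10 s$ ($C{\left(Y,s \right)} = \frac{5 \left(- 6 s\right)}{3} = - 10 s$)
$C{\left(\left(-5\right) \left(-2\right) 7,j{\left(11 \right)} \right)} - \left(-14277 - 12722\right) = - 10 \left(- \frac{30}{11}\right) - \left(-14277 - 12722\right) = - 10 \left(\left(-30\right) \frac{1}{11}\right) - -26999 = \left(-10\right) \left(- \frac{30}{11}\right) + 26999 = \frac{300}{11} + 26999 = \frac{297289}{11}$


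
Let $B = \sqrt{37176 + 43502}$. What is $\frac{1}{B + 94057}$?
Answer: $\frac{94057}{8846638571} - \frac{\sqrt{80678}}{8846638571} \approx 1.06 \cdot 10^{-5}$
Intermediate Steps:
$B = \sqrt{80678} \approx 284.04$
$\frac{1}{B + 94057} = \frac{1}{\sqrt{80678} + 94057} = \frac{1}{94057 + \sqrt{80678}}$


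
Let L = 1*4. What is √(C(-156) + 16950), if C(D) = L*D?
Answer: 3*√1814 ≈ 127.77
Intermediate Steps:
L = 4
C(D) = 4*D
√(C(-156) + 16950) = √(4*(-156) + 16950) = √(-624 + 16950) = √16326 = 3*√1814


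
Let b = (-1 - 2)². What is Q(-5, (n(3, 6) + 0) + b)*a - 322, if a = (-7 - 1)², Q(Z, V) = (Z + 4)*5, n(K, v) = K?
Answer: -642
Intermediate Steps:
b = 9 (b = (-3)² = 9)
Q(Z, V) = 20 + 5*Z (Q(Z, V) = (4 + Z)*5 = 20 + 5*Z)
a = 64 (a = (-8)² = 64)
Q(-5, (n(3, 6) + 0) + b)*a - 322 = (20 + 5*(-5))*64 - 322 = (20 - 25)*64 - 322 = -5*64 - 322 = -320 - 322 = -642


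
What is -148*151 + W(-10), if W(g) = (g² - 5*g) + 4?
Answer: -22194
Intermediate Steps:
W(g) = 4 + g² - 5*g
-148*151 + W(-10) = -148*151 + (4 + (-10)² - 5*(-10)) = -22348 + (4 + 100 + 50) = -22348 + 154 = -22194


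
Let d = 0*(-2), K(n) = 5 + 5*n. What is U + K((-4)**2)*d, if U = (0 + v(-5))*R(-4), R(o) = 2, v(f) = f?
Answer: -10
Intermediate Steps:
U = -10 (U = (0 - 5)*2 = -5*2 = -10)
d = 0
U + K((-4)**2)*d = -10 + (5 + 5*(-4)**2)*0 = -10 + (5 + 5*16)*0 = -10 + (5 + 80)*0 = -10 + 85*0 = -10 + 0 = -10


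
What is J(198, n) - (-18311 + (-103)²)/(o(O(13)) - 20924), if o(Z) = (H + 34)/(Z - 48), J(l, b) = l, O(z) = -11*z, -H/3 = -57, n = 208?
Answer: 789873340/3996689 ≈ 197.63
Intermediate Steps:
H = 171 (H = -3*(-57) = 171)
o(Z) = 205/(-48 + Z) (o(Z) = (171 + 34)/(Z - 48) = 205/(-48 + Z))
J(198, n) - (-18311 + (-103)²)/(o(O(13)) - 20924) = 198 - (-18311 + (-103)²)/(205/(-48 - 11*13) - 20924) = 198 - (-18311 + 10609)/(205/(-48 - 143) - 20924) = 198 - (-7702)/(205/(-191) - 20924) = 198 - (-7702)/(205*(-1/191) - 20924) = 198 - (-7702)/(-205/191 - 20924) = 198 - (-7702)/(-3996689/191) = 198 - (-7702)*(-191)/3996689 = 198 - 1*1471082/3996689 = 198 - 1471082/3996689 = 789873340/3996689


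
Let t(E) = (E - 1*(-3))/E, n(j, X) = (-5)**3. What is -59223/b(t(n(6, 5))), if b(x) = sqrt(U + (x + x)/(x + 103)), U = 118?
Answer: -59223*sqrt(19935968330)/1533890 ≈ -5451.5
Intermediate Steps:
n(j, X) = -125
t(E) = (3 + E)/E (t(E) = (E + 3)/E = (3 + E)/E)
b(x) = sqrt(118 + 2*x/(103 + x)) (b(x) = sqrt(118 + (x + x)/(x + 103)) = sqrt(118 + (2*x)/(103 + x)) = sqrt(118 + 2*x/(103 + x)))
-59223/b(t(n(6, 5))) = -59223*sqrt(2)*sqrt(103 + (3 - 125)/(-125))/(2*sqrt(6077 + 60*((3 - 125)/(-125)))) = -59223*sqrt(2)*sqrt(103 - 1/125*(-122))/(2*sqrt(6077 + 60*(-1/125*(-122)))) = -59223*sqrt(2)*sqrt(103 + 122/125)/(2*sqrt(6077 + 60*(122/125))) = -59223*sqrt(129970)/(50*sqrt(6077 + 1464/25)) = -59223*sqrt(19935968330)/1533890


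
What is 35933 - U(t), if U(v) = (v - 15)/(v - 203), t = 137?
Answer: 1185850/33 ≈ 35935.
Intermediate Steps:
U(v) = (-15 + v)/(-203 + v)
35933 - U(t) = 35933 - (-15 + 137)/(-203 + 137) = 35933 - 122/(-66) = 35933 - (-1)*122/66 = 35933 - 1*(-61/33) = 35933 + 61/33 = 1185850/33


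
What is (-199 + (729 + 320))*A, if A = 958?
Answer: 814300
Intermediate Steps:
(-199 + (729 + 320))*A = (-199 + (729 + 320))*958 = (-199 + 1049)*958 = 850*958 = 814300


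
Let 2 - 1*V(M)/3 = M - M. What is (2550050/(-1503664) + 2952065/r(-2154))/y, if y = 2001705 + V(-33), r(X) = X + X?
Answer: -556237435195/1620831564162504 ≈ -0.00034318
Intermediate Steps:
V(M) = 6 (V(M) = 6 - 3*(M - M) = 6 - 3*0 = 6 + 0 = 6)
r(X) = 2*X
y = 2001711 (y = 2001705 + 6 = 2001711)
(2550050/(-1503664) + 2952065/r(-2154))/y = (2550050/(-1503664) + 2952065/((2*(-2154))))/2001711 = (2550050*(-1/1503664) + 2952065/(-4308))*(1/2001711) = (-1275025/751832 + 2952065*(-1/4308))*(1/2001711) = (-1275025/751832 - 2952065/4308)*(1/2001711) = -556237435195/809723064*1/2001711 = -556237435195/1620831564162504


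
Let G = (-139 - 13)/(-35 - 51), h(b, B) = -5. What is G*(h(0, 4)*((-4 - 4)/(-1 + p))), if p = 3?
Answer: 1520/43 ≈ 35.349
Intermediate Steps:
G = 76/43 (G = -152/(-86) = -152*(-1/86) = 76/43 ≈ 1.7674)
G*(h(0, 4)*((-4 - 4)/(-1 + p))) = 76*(-5*(-4 - 4)/(-1 + 3))/43 = 76*(-(-40)/2)/43 = 76*(-5*(-4))/43 = (76/43)*20 = 1520/43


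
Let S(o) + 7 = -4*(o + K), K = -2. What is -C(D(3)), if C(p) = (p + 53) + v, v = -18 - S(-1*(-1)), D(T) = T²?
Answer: -47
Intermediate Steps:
S(o) = 1 - 4*o (S(o) = -7 - 4*(o - 2) = -7 - 4*(-2 + o) = -7 + (8 - 4*o) = 1 - 4*o)
v = -15 (v = -18 - (1 - (-4)*(-1)) = -18 - (1 - 4*1) = -18 - (1 - 4) = -18 - 1*(-3) = -18 + 3 = -15)
C(p) = 38 + p (C(p) = (p + 53) - 15 = (53 + p) - 15 = 38 + p)
-C(D(3)) = -(38 + 3²) = -(38 + 9) = -1*47 = -47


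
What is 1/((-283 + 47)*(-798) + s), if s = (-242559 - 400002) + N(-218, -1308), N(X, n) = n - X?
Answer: -1/455323 ≈ -2.1962e-6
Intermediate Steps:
s = -643651 (s = (-242559 - 400002) + (-1308 - 1*(-218)) = -642561 + (-1308 + 218) = -642561 - 1090 = -643651)
1/((-283 + 47)*(-798) + s) = 1/((-283 + 47)*(-798) - 643651) = 1/(-236*(-798) - 643651) = 1/(188328 - 643651) = 1/(-455323) = -1/455323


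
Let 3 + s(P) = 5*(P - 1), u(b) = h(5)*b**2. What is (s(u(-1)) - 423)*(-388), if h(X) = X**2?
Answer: 118728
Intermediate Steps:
u(b) = 25*b**2 (u(b) = 5**2*b**2 = 25*b**2)
s(P) = -8 + 5*P (s(P) = -3 + 5*(P - 1) = -3 + 5*(-1 + P) = -3 + (-5 + 5*P) = -8 + 5*P)
(s(u(-1)) - 423)*(-388) = ((-8 + 5*(25*(-1)**2)) - 423)*(-388) = ((-8 + 5*(25*1)) - 423)*(-388) = ((-8 + 5*25) - 423)*(-388) = ((-8 + 125) - 423)*(-388) = (117 - 423)*(-388) = -306*(-388) = 118728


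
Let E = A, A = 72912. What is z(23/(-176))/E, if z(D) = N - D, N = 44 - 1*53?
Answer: -223/1833216 ≈ -0.00012164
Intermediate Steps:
N = -9 (N = 44 - 53 = -9)
E = 72912
z(D) = -9 - D
z(23/(-176))/E = (-9 - 23/(-176))/72912 = (-9 - 23*(-1)/176)*(1/72912) = (-9 - 1*(-23/176))*(1/72912) = (-9 + 23/176)*(1/72912) = -1561/176*1/72912 = -223/1833216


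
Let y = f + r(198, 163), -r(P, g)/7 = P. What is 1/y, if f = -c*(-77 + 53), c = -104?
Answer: -1/3882 ≈ -0.00025760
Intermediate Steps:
r(P, g) = -7*P
f = -2496 (f = -(-104)*(-77 + 53) = -(-104)*(-24) = -1*2496 = -2496)
y = -3882 (y = -2496 - 7*198 = -2496 - 1386 = -3882)
1/y = 1/(-3882) = -1/3882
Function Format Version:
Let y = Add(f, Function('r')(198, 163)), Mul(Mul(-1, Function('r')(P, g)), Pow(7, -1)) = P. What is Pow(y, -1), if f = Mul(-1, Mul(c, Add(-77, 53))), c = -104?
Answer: Rational(-1, 3882) ≈ -0.00025760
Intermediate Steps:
Function('r')(P, g) = Mul(-7, P)
f = -2496 (f = Mul(-1, Mul(-104, Add(-77, 53))) = Mul(-1, Mul(-104, -24)) = Mul(-1, 2496) = -2496)
y = -3882 (y = Add(-2496, Mul(-7, 198)) = Add(-2496, -1386) = -3882)
Pow(y, -1) = Pow(-3882, -1) = Rational(-1, 3882)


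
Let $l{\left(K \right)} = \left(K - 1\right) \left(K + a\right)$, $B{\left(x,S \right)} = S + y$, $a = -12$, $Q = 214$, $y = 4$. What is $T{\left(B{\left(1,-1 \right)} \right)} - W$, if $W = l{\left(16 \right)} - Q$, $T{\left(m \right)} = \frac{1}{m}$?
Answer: $\frac{463}{3} \approx 154.33$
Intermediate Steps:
$B{\left(x,S \right)} = 4 + S$ ($B{\left(x,S \right)} = S + 4 = 4 + S$)
$l{\left(K \right)} = \left(-1 + K\right) \left(-12 + K\right)$ ($l{\left(K \right)} = \left(K - 1\right) \left(K - 12\right) = \left(-1 + K\right) \left(-12 + K\right)$)
$W = -154$ ($W = \left(12 + 16^{2} - 208\right) - 214 = \left(12 + 256 - 208\right) - 214 = 60 - 214 = -154$)
$T{\left(B{\left(1,-1 \right)} \right)} - W = \frac{1}{4 - 1} - -154 = \frac{1}{3} + 154 = \frac{463}{3}$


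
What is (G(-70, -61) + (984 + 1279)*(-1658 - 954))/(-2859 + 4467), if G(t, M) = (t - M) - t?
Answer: -5910895/1608 ≈ -3675.9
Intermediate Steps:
G(t, M) = -M
(G(-70, -61) + (984 + 1279)*(-1658 - 954))/(-2859 + 4467) = (-1*(-61) + (984 + 1279)*(-1658 - 954))/(-2859 + 4467) = (61 + 2263*(-2612))/1608 = (61 - 5910956)*(1/1608) = -5910895*1/1608 = -5910895/1608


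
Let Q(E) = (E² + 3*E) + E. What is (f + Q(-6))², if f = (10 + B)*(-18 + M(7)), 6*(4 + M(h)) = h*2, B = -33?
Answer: 1940449/9 ≈ 2.1561e+5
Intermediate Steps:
M(h) = -4 + h/3 (M(h) = -4 + (h*2)/6 = -4 + (2*h)/6 = -4 + h/3)
Q(E) = E² + 4*E
f = 1357/3 (f = (10 - 33)*(-18 + (-4 + (⅓)*7)) = -23*(-18 + (-4 + 7/3)) = -23*(-18 - 5/3) = -23*(-59/3) = 1357/3 ≈ 452.33)
(f + Q(-6))² = (1357/3 - 6*(4 - 6))² = (1357/3 - 6*(-2))² = (1357/3 + 12)² = (1393/3)² = 1940449/9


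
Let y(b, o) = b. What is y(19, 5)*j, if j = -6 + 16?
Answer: 190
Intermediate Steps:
j = 10
y(19, 5)*j = 19*10 = 190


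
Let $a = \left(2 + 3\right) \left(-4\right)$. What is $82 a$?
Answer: $-1640$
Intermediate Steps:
$a = -20$ ($a = 5 \left(-4\right) = -20$)
$82 a = 82 \left(-20\right) = -1640$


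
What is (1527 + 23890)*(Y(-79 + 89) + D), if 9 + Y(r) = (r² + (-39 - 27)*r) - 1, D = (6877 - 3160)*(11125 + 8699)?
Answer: 1872857694246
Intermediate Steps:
D = 73685808 (D = 3717*19824 = 73685808)
Y(r) = -10 + r² - 66*r (Y(r) = -9 + ((r² + (-39 - 27)*r) - 1) = -9 + ((r² - 66*r) - 1) = -9 + (-1 + r² - 66*r) = -10 + r² - 66*r)
(1527 + 23890)*(Y(-79 + 89) + D) = (1527 + 23890)*((-10 + (-79 + 89)² - 66*(-79 + 89)) + 73685808) = 25417*((-10 + 10² - 66*10) + 73685808) = 25417*((-10 + 100 - 660) + 73685808) = 25417*(-570 + 73685808) = 25417*73685238 = 1872857694246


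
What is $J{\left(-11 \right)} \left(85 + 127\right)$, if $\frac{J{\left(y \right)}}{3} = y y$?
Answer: $76956$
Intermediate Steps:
$J{\left(y \right)} = 3 y^{2}$ ($J{\left(y \right)} = 3 y y = 3 y^{2}$)
$J{\left(-11 \right)} \left(85 + 127\right) = 3 \left(-11\right)^{2} \left(85 + 127\right) = 3 \cdot 121 \cdot 212 = 363 \cdot 212 = 76956$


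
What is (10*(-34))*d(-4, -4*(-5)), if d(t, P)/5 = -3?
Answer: 5100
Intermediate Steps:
d(t, P) = -15 (d(t, P) = 5*(-3) = -15)
(10*(-34))*d(-4, -4*(-5)) = (10*(-34))*(-15) = -340*(-15) = 5100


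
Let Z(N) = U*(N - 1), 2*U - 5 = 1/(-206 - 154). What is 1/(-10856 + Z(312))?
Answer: -720/7256831 ≈ -9.9217e-5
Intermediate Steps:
U = 1799/720 (U = 5/2 + 1/(2*(-206 - 154)) = 5/2 + (1/2)/(-360) = 5/2 + (1/2)*(-1/360) = 5/2 - 1/720 = 1799/720 ≈ 2.4986)
Z(N) = -1799/720 + 1799*N/720 (Z(N) = 1799*(N - 1)/720 = 1799*(-1 + N)/720 = -1799/720 + 1799*N/720)
1/(-10856 + Z(312)) = 1/(-10856 + (-1799/720 + (1799/720)*312)) = 1/(-10856 + (-1799/720 + 23387/30)) = 1/(-10856 + 559489/720) = 1/(-7256831/720) = -720/7256831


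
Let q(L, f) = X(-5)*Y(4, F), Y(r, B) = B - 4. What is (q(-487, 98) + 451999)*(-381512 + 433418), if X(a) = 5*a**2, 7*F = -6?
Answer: 164009620158/7 ≈ 2.3430e+10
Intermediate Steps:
F = -6/7 (F = (1/7)*(-6) = -6/7 ≈ -0.85714)
Y(r, B) = -4 + B
q(L, f) = -4250/7 (q(L, f) = (5*(-5)**2)*(-4 - 6/7) = (5*25)*(-34/7) = 125*(-34/7) = -4250/7)
(q(-487, 98) + 451999)*(-381512 + 433418) = (-4250/7 + 451999)*(-381512 + 433418) = (3159743/7)*51906 = 164009620158/7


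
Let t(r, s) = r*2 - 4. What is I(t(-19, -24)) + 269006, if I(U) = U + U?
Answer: 268922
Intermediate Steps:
t(r, s) = -4 + 2*r (t(r, s) = 2*r - 4 = -4 + 2*r)
I(U) = 2*U
I(t(-19, -24)) + 269006 = 2*(-4 + 2*(-19)) + 269006 = 2*(-4 - 38) + 269006 = 2*(-42) + 269006 = -84 + 269006 = 268922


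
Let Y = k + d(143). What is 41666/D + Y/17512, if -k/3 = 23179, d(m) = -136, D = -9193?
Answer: -1370158881/160987816 ≈ -8.5109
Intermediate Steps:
k = -69537 (k = -3*23179 = -69537)
Y = -69673 (Y = -69537 - 136 = -69673)
41666/D + Y/17512 = 41666/(-9193) - 69673/17512 = 41666*(-1/9193) - 69673*1/17512 = -41666/9193 - 69673/17512 = -1370158881/160987816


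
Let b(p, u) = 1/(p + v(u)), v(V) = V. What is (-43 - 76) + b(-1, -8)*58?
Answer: -1129/9 ≈ -125.44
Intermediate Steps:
b(p, u) = 1/(p + u)
(-43 - 76) + b(-1, -8)*58 = (-43 - 76) + 58/(-1 - 8) = -119 + 58/(-9) = -119 - ⅑*58 = -119 - 58/9 = -1129/9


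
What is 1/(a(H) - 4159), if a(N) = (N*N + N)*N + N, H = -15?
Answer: -1/7324 ≈ -0.00013654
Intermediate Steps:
a(N) = N + N*(N + N²) (a(N) = (N² + N)*N + N = (N + N²)*N + N = N*(N + N²) + N = N + N*(N + N²))
1/(a(H) - 4159) = 1/(-15*(1 - 15 + (-15)²) - 4159) = 1/(-15*(1 - 15 + 225) - 4159) = 1/(-15*211 - 4159) = 1/(-3165 - 4159) = 1/(-7324) = -1/7324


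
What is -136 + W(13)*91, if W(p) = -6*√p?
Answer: -136 - 546*√13 ≈ -2104.6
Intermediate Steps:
-136 + W(13)*91 = -136 - 6*√13*91 = -136 - 546*√13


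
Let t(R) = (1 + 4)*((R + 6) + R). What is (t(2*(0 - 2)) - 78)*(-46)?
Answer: 4048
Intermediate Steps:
t(R) = 30 + 10*R (t(R) = 5*((6 + R) + R) = 5*(6 + 2*R) = 30 + 10*R)
(t(2*(0 - 2)) - 78)*(-46) = ((30 + 10*(2*(0 - 2))) - 78)*(-46) = ((30 + 10*(2*(-2))) - 78)*(-46) = ((30 + 10*(-4)) - 78)*(-46) = ((30 - 40) - 78)*(-46) = (-10 - 78)*(-46) = -88*(-46) = 4048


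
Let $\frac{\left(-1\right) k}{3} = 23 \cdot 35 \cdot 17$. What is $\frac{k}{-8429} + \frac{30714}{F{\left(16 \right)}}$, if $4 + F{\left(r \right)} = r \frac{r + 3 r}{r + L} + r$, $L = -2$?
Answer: $\frac{918343461}{2511842} \approx 365.61$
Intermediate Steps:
$k = -41055$ ($k = - 3 \cdot 23 \cdot 35 \cdot 17 = - 3 \cdot 805 \cdot 17 = \left(-3\right) 13685 = -41055$)
$F{\left(r \right)} = -4 + r + \frac{4 r^{2}}{-2 + r}$ ($F{\left(r \right)} = -4 + \left(r \frac{r + 3 r}{r - 2} + r\right) = -4 + \left(r \frac{4 r}{-2 + r} + r\right) = -4 + \left(\frac{4 r^{2}}{-2 + r} + r\right) = -4 + \left(r + \frac{4 r^{2}}{-2 + r}\right) = -4 + r + \frac{4 r^{2}}{-2 + r}$)
$\frac{k}{-8429} + \frac{30714}{F{\left(16 \right)}} = - \frac{41055}{-8429} + \frac{30714}{\frac{1}{-2 + 16} \left(8 - 96 + 5 \cdot 16^{2}\right)} = \left(-41055\right) \left(- \frac{1}{8429}\right) + \frac{30714}{\frac{1}{14} \left(8 - 96 + 5 \cdot 256\right)} = \frac{41055}{8429} + \frac{30714}{\frac{1}{14} \left(8 - 96 + 1280\right)} = \frac{41055}{8429} + \frac{30714}{\frac{1}{14} \cdot 1192} = \frac{41055}{8429} + \frac{30714}{\frac{596}{7}} = \frac{41055}{8429} + 30714 \cdot \frac{7}{596} = \frac{41055}{8429} + \frac{107499}{298} = \frac{918343461}{2511842}$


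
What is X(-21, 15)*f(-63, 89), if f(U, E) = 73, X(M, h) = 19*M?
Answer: -29127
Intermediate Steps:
X(-21, 15)*f(-63, 89) = (19*(-21))*73 = -399*73 = -29127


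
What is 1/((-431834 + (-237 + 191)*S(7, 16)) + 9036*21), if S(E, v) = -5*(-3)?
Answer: -1/242768 ≈ -4.1192e-6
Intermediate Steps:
S(E, v) = 15
1/((-431834 + (-237 + 191)*S(7, 16)) + 9036*21) = 1/((-431834 + (-237 + 191)*15) + 9036*21) = 1/((-431834 - 46*15) + 189756) = 1/((-431834 - 690) + 189756) = 1/(-432524 + 189756) = 1/(-242768) = -1/242768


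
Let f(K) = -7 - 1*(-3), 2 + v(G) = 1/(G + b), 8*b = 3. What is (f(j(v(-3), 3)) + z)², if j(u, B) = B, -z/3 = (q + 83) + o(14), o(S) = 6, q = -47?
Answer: 16900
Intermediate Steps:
b = 3/8 (b = (⅛)*3 = 3/8 ≈ 0.37500)
v(G) = -2 + 1/(3/8 + G) (v(G) = -2 + 1/(G + 3/8) = -2 + 1/(3/8 + G))
z = -126 (z = -3*((-47 + 83) + 6) = -3*(36 + 6) = -3*42 = -126)
f(K) = -4 (f(K) = -7 + 3 = -4)
(f(j(v(-3), 3)) + z)² = (-4 - 126)² = (-130)² = 16900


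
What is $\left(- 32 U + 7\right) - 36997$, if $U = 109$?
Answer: $-40478$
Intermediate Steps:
$\left(- 32 U + 7\right) - 36997 = \left(\left(-32\right) 109 + 7\right) - 36997 = \left(-3488 + 7\right) - 36997 = -3481 - 36997 = -40478$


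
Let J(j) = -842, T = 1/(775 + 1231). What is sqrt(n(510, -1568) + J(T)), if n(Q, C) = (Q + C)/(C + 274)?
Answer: I*sqrt(352126515)/647 ≈ 29.003*I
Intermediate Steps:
n(Q, C) = (C + Q)/(274 + C)
T = 1/2006 ≈ 0.00049850
sqrt(n(510, -1568) + J(T)) = sqrt((-1568 + 510)/(274 - 1568) - 842) = sqrt(-1058/(-1294) - 842) = sqrt(-1/1294*(-1058) - 842) = sqrt(529/647 - 842) = sqrt(-544245/647) = I*sqrt(352126515)/647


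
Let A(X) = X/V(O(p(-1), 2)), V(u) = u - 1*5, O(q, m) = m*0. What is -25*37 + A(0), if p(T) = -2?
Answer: -925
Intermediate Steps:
O(q, m) = 0
V(u) = -5 + u (V(u) = u - 5 = -5 + u)
A(X) = -X/5 (A(X) = X/(-5 + 0) = X/(-5) = -X/5)
-25*37 + A(0) = -25*37 - ⅕*0 = -925 + 0 = -925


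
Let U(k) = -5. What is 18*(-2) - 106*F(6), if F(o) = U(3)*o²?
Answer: 19044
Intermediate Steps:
F(o) = -5*o²
18*(-2) - 106*F(6) = 18*(-2) - (-530)*6² = -36 - (-530)*36 = -36 - 106*(-180) = -36 + 19080 = 19044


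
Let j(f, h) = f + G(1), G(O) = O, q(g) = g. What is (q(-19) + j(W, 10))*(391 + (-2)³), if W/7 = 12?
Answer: 25278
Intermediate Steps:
W = 84 (W = 7*12 = 84)
j(f, h) = 1 + f (j(f, h) = f + 1 = 1 + f)
(q(-19) + j(W, 10))*(391 + (-2)³) = (-19 + (1 + 84))*(391 + (-2)³) = (-19 + 85)*(391 - 8) = 66*383 = 25278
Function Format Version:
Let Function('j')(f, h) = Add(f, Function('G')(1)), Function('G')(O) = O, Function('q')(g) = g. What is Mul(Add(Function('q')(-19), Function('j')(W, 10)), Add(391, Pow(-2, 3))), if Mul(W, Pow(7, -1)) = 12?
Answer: 25278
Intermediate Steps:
W = 84 (W = Mul(7, 12) = 84)
Function('j')(f, h) = Add(1, f) (Function('j')(f, h) = Add(f, 1) = Add(1, f))
Mul(Add(Function('q')(-19), Function('j')(W, 10)), Add(391, Pow(-2, 3))) = Mul(Add(-19, Add(1, 84)), Add(391, Pow(-2, 3))) = Mul(Add(-19, 85), Add(391, -8)) = Mul(66, 383) = 25278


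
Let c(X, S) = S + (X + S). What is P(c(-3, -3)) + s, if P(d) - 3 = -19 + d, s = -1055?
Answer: -1080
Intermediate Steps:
c(X, S) = X + 2*S (c(X, S) = S + (S + X) = X + 2*S)
P(d) = -16 + d (P(d) = 3 + (-19 + d) = -16 + d)
P(c(-3, -3)) + s = (-16 + (-3 + 2*(-3))) - 1055 = (-16 + (-3 - 6)) - 1055 = (-16 - 9) - 1055 = -25 - 1055 = -1080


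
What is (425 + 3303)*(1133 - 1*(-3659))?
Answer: 17864576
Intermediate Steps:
(425 + 3303)*(1133 - 1*(-3659)) = 3728*(1133 + 3659) = 3728*4792 = 17864576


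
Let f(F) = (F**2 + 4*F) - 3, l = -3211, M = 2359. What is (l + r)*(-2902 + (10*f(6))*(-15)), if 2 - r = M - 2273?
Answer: 37734340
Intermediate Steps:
f(F) = -3 + F**2 + 4*F
r = -84 (r = 2 - (2359 - 2273) = 2 - 1*86 = 2 - 86 = -84)
(l + r)*(-2902 + (10*f(6))*(-15)) = (-3211 - 84)*(-2902 + (10*(-3 + 6**2 + 4*6))*(-15)) = -3295*(-2902 + (10*(-3 + 36 + 24))*(-15)) = -3295*(-2902 + (10*57)*(-15)) = -3295*(-2902 + 570*(-15)) = -3295*(-2902 - 8550) = -3295*(-11452) = 37734340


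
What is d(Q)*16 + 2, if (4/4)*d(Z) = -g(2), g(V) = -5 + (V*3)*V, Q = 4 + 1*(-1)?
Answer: -110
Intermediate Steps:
Q = 3 (Q = 4 - 1 = 3)
g(V) = -5 + 3*V² (g(V) = -5 + (3*V)*V = -5 + 3*V²)
d(Z) = -7 (d(Z) = -(-5 + 3*2²) = -(-5 + 3*4) = -(-5 + 12) = -1*7 = -7)
d(Q)*16 + 2 = -7*16 + 2 = -112 + 2 = -110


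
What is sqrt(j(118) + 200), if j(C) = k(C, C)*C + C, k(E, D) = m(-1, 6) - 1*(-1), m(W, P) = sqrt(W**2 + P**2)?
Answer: sqrt(436 + 118*sqrt(37)) ≈ 33.967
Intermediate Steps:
m(W, P) = sqrt(P**2 + W**2)
k(E, D) = 1 + sqrt(37) (k(E, D) = sqrt(6**2 + (-1)**2) - 1*(-1) = sqrt(36 + 1) + 1 = sqrt(37) + 1 = 1 + sqrt(37))
j(C) = C + C*(1 + sqrt(37)) (j(C) = (1 + sqrt(37))*C + C = C*(1 + sqrt(37)) + C = C + C*(1 + sqrt(37)))
sqrt(j(118) + 200) = sqrt(118*(2 + sqrt(37)) + 200) = sqrt((236 + 118*sqrt(37)) + 200) = sqrt(436 + 118*sqrt(37))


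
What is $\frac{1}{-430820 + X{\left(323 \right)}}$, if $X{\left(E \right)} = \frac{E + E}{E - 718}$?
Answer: $- \frac{395}{170174546} \approx -2.3211 \cdot 10^{-6}$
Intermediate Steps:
$X{\left(E \right)} = \frac{2 E}{-718 + E}$
$\frac{1}{-430820 + X{\left(323 \right)}} = \frac{1}{-430820 + 2 \cdot 323 \frac{1}{-718 + 323}} = \frac{1}{-430820 + 2 \cdot 323 \frac{1}{-395}} = \frac{1}{-430820 + 2 \cdot 323 \left(- \frac{1}{395}\right)} = \frac{1}{-430820 - \frac{646}{395}} = \frac{1}{- \frac{170174546}{395}} = - \frac{395}{170174546}$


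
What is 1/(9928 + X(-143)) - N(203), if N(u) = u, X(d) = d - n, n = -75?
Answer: -2001579/9860 ≈ -203.00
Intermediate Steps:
X(d) = 75 + d (X(d) = d - 1*(-75) = d + 75 = 75 + d)
1/(9928 + X(-143)) - N(203) = 1/(9928 + (75 - 143)) - 1*203 = 1/(9928 - 68) - 203 = 1/9860 - 203 = -2001579/9860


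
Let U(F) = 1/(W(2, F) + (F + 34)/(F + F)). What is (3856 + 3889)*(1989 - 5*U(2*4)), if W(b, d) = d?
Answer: 261819725/17 ≈ 1.5401e+7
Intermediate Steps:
U(F) = 1/(F + (34 + F)/(2*F)) (U(F) = 1/(F + (F + 34)/(F + F)) = 1/(F + (34 + F)/((2*F))) = 1/(F + (34 + F)*(1/(2*F))) = 1/(F + (34 + F)/(2*F)))
(3856 + 3889)*(1989 - 5*U(2*4)) = (3856 + 3889)*(1989 - 10*2*4/(34 + 2*4 + 2*(2*4)**2)) = 7745*(1989 - 10*8/(34 + 8 + 2*8**2)) = 7745*(1989 - 10*8/(34 + 8 + 2*64)) = 7745*(1989 - 10*8/(34 + 8 + 128)) = 7745*(1989 - 10*8/170) = 7745*(1989 - 5*8/85) = 7745*(1989 - 8/17) = 7745*(33805/17) = 261819725/17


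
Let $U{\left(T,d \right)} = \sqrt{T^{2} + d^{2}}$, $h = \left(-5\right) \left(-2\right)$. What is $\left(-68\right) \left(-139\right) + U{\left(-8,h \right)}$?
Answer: $9452 + 2 \sqrt{41} \approx 9464.8$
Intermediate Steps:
$h = 10$
$\left(-68\right) \left(-139\right) + U{\left(-8,h \right)} = \left(-68\right) \left(-139\right) + \sqrt{\left(-8\right)^{2} + 10^{2}} = 9452 + \sqrt{64 + 100} = 9452 + \sqrt{164} = 9452 + 2 \sqrt{41}$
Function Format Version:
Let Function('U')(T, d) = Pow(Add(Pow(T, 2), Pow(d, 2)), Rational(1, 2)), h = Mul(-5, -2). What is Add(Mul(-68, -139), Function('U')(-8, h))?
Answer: Add(9452, Mul(2, Pow(41, Rational(1, 2)))) ≈ 9464.8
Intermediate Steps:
h = 10
Add(Mul(-68, -139), Function('U')(-8, h)) = Add(Mul(-68, -139), Pow(Add(Pow(-8, 2), Pow(10, 2)), Rational(1, 2))) = Add(9452, Pow(Add(64, 100), Rational(1, 2))) = Add(9452, Pow(164, Rational(1, 2))) = Add(9452, Mul(2, Pow(41, Rational(1, 2))))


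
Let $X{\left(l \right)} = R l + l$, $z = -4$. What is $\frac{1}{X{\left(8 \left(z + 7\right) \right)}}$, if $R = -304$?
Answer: $- \frac{1}{7272} \approx -0.00013751$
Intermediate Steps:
$X{\left(l \right)} = - 303 l$ ($X{\left(l \right)} = - 304 l + l = - 303 l$)
$\frac{1}{X{\left(8 \left(z + 7\right) \right)}} = \frac{1}{\left(-303\right) 8 \left(-4 + 7\right)} = \frac{1}{\left(-303\right) 8 \cdot 3} = \frac{1}{\left(-303\right) 24} = \frac{1}{-7272} = - \frac{1}{7272}$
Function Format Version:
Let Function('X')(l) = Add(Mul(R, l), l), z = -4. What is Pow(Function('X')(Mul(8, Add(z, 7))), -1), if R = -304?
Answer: Rational(-1, 7272) ≈ -0.00013751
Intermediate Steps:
Function('X')(l) = Mul(-303, l) (Function('X')(l) = Add(Mul(-304, l), l) = Mul(-303, l))
Pow(Function('X')(Mul(8, Add(z, 7))), -1) = Pow(Mul(-303, Mul(8, Add(-4, 7))), -1) = Pow(Mul(-303, Mul(8, 3)), -1) = Pow(Mul(-303, 24), -1) = Pow(-7272, -1) = Rational(-1, 7272)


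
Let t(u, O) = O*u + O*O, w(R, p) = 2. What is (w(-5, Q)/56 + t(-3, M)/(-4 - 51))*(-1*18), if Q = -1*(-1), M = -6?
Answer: 13113/770 ≈ 17.030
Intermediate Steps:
Q = 1
t(u, O) = O**2 + O*u (t(u, O) = O*u + O**2 = O**2 + O*u)
(w(-5, Q)/56 + t(-3, M)/(-4 - 51))*(-1*18) = (2/56 + (-6*(-6 - 3))/(-4 - 51))*(-1*18) = (2*(1/56) - 6*(-9)/(-55))*(-18) = (1/28 + 54*(-1/55))*(-18) = (1/28 - 54/55)*(-18) = -1457/1540*(-18) = 13113/770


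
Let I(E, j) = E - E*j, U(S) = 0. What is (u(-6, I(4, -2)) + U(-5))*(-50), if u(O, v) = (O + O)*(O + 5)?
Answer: -600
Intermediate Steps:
I(E, j) = E - E*j
u(O, v) = 2*O*(5 + O) (u(O, v) = (2*O)*(5 + O) = 2*O*(5 + O))
(u(-6, I(4, -2)) + U(-5))*(-50) = (2*(-6)*(5 - 6) + 0)*(-50) = (2*(-6)*(-1) + 0)*(-50) = (12 + 0)*(-50) = 12*(-50) = -600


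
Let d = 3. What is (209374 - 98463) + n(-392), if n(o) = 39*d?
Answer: 111028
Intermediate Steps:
n(o) = 117 (n(o) = 39*3 = 117)
(209374 - 98463) + n(-392) = (209374 - 98463) + 117 = 110911 + 117 = 111028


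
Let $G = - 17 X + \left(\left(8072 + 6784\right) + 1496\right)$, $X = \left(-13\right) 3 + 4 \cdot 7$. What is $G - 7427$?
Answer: $9112$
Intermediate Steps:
$X = -11$ ($X = -39 + 28 = -11$)
$G = 16539$ ($G = \left(-17\right) \left(-11\right) + \left(\left(8072 + 6784\right) + 1496\right) = 187 + \left(14856 + 1496\right) = 187 + 16352 = 16539$)
$G - 7427 = 16539 - 7427 = 9112$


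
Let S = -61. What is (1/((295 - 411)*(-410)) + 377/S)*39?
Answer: -699272301/2901160 ≈ -241.03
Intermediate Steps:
(1/((295 - 411)*(-410)) + 377/S)*39 = (1/((295 - 411)*(-410)) + 377/(-61))*39 = (-1/410/(-116) + 377*(-1/61))*39 = (-1/116*(-1/410) - 377/61)*39 = (1/47560 - 377/61)*39 = -17930059/2901160*39 = -699272301/2901160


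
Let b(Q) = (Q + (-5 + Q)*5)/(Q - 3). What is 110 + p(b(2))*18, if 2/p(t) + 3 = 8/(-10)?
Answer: 1910/19 ≈ 100.53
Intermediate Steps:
b(Q) = (-25 + 6*Q)/(-3 + Q) (b(Q) = (Q + (-25 + 5*Q))/(-3 + Q) = (-25 + 6*Q)/(-3 + Q))
p(t) = -10/19 (p(t) = 2/(-3 + 8/(-10)) = 2/(-3 + 8*(-⅒)) = 2/(-3 - ⅘) = 2/(-19/5) = 2*(-5/19) = -10/19)
110 + p(b(2))*18 = 110 - 10/19*18 = 110 - 180/19 = 1910/19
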